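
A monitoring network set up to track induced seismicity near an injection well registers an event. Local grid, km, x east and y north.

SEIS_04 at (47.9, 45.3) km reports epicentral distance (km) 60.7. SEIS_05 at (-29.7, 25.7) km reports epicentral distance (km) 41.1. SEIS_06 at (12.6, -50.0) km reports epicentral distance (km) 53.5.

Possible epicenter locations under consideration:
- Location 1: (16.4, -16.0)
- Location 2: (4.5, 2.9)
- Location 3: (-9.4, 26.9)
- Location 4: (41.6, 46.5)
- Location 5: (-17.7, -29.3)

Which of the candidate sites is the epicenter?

For each candidate, compare |candidate − station| to the reported distance:
Location 1: residuals SEIS_04 8.2, SEIS_05 21.1, SEIS_06 19.3 → max 21.1 km
Location 2: residuals SEIS_04 0.0, SEIS_05 0.0, SEIS_06 0.0 → max 0.0 km
Location 3: residuals SEIS_04 0.5, SEIS_05 20.8, SEIS_06 26.5 → max 26.5 km
Location 4: residuals SEIS_04 54.3, SEIS_05 33.2, SEIS_06 47.3 → max 54.3 km
Location 5: residuals SEIS_04 38.6, SEIS_05 15.2, SEIS_06 16.8 → max 38.6 km
Only Location 2 has all residuals ≈ 0.

Location 2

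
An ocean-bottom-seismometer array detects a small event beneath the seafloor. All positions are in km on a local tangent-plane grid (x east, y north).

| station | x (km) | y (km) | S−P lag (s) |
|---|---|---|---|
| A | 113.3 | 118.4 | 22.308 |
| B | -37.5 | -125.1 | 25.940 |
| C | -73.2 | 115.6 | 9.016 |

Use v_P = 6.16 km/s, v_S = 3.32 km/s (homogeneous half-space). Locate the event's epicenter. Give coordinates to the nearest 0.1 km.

Distance from S−P lag: d = Δt · v_P v_S / (v_P − v_S) = Δt · (6.16·3.32)/(6.16−3.32) ≈ 7.2011·Δt.
So d_A = 160.64, d_B = 186.80, d_C = 64.93 km.
Circle about each station: (x − 113.3)² + (y − 118.4)² = 160.64²; (x + 37.5)² + (y + 125.1)² = 186.80²; (x + 73.2)² + (y − 115.6)² = 64.93².
Subtracting pairs of circle equations eliminates x²+y² and gives linear equations (the radical axes):
-301.6 x − 487.0 y = -18888.22
-373.0 x − 5.6 y = 13455.45
Solving the 2×2 system: x ≈ -37.0, y ≈ 61.7 km.

x ≈ -37.0 km, y ≈ 61.7 km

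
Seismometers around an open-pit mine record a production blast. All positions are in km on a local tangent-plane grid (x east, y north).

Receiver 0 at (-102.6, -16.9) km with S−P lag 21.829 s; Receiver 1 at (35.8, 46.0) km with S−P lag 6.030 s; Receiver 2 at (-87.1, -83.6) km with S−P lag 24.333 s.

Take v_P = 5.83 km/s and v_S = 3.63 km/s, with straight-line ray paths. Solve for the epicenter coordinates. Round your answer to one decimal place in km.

Distance from S−P lag: d = Δt · v_P v_S / (v_P − v_S) = Δt · (5.83·3.63)/(5.83−3.63) ≈ 9.6195·Δt.
So d_Receiver 0 = 209.98, d_Receiver 1 = 58.01, d_Receiver 2 = 234.07 km.
Circle about each station: (x + 102.6)² + (y + 16.9)² = 209.98²; (x − 35.8)² + (y − 46.0)² = 58.01²; (x + 87.1)² + (y + 83.6)² = 234.07².
Subtracting pairs of circle equations eliminates x²+y² and gives linear equations (the radical axes):
276.8 x + 125.8 y = 33311.71
31.0 x − 133.4 y = -6934.16
Solving the 2×2 system: x ≈ 87.5, y ≈ 72.3 km.
Check against Receiver 0 (with the unrounded x, y): √((x + 102.6)²+(y + 16.9)²) = 209.98 ≈ 209.98 km. ✓

87.5 km east, 72.3 km north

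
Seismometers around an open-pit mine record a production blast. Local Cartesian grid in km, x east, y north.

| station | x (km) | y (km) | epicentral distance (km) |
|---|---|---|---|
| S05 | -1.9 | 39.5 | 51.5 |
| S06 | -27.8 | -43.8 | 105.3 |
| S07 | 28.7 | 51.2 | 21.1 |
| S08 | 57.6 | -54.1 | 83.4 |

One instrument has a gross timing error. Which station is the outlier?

Solve using three stations at a time. Using S05, S06, S08 (subtract circle equations pairwise → linear system) gives (x, y) ≈ (48.5, 28.8).
Distances from that point to each station vs reported:
  S05: calculated 51.5 vs reported 51.5 → residual 0.0 km
  S06: calculated 105.3 vs reported 105.3 → residual 0.0 km
  S07: calculated 29.9 vs reported 21.1 → residual 8.8 km
  S08: calculated 83.4 vs reported 83.4 → residual 0.0 km
S05, S06, S08 are mutually consistent (residuals ≈ 0); S07 is off by 8.8 km.

S07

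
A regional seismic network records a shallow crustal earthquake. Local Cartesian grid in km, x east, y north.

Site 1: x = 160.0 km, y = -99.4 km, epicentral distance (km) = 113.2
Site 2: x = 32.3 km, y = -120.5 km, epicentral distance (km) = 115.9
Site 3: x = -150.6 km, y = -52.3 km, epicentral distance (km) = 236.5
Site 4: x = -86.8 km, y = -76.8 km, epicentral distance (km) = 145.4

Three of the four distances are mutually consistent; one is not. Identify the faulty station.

Site 4

Solve using three stations at a time. Using Site 1, Site 2, Site 3 (subtract circle equations pairwise → linear system) gives (x, y) ≈ (83.1, -16.4).
Distances from that point to each station vs reported:
  Site 1: calculated 113.1 vs reported 113.2 → residual 0.1 km
  Site 2: calculated 115.8 vs reported 115.9 → residual 0.1 km
  Site 3: calculated 236.5 vs reported 236.5 → residual 0.0 km
  Site 4: calculated 180.3 vs reported 145.4 → residual 34.9 km
Site 1, Site 2, Site 3 are mutually consistent (residuals ≈ 0); Site 4 is off by 34.9 km.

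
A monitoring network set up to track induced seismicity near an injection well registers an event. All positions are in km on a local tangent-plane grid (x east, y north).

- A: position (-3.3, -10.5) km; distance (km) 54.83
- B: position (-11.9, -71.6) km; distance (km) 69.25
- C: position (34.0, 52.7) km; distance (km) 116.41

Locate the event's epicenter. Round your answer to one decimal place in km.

Circle about each station: (x + 3.3)² + (y + 10.5)² = 54.83²; (x + 11.9)² + (y + 71.6)² = 69.25²; (x − 34.0)² + (y − 52.7)² = 116.41².
Subtracting the A equation from the B and C equations removes the quadratic terms:
-17.2 x − 122.2 y = 3357.80
74.6 x + 126.4 y = -6732.81
Solving the 2×2 system: x ≈ -57.4, y ≈ -19.4 km.

x ≈ -57.4 km, y ≈ -19.4 km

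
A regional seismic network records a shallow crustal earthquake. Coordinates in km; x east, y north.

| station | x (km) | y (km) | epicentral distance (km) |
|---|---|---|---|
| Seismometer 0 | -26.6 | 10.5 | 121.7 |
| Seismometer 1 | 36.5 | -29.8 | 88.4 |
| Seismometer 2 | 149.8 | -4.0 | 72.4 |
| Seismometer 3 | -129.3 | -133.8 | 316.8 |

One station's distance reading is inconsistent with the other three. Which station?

Solve using three stations at a time. Using Seismometer 0, Seismometer 1, Seismometer 2 (subtract circle equations pairwise → linear system) gives (x, y) ≈ (91.7, 39.4).
Distances from that point to each station vs reported:
  Seismometer 0: calculated 121.8 vs reported 121.7 → residual 0.1 km
  Seismometer 1: calculated 88.5 vs reported 88.4 → residual 0.1 km
  Seismometer 2: calculated 72.5 vs reported 72.4 → residual 0.1 km
  Seismometer 3: calculated 280.8 vs reported 316.8 → residual 36.0 km
Seismometer 0, Seismometer 1, Seismometer 2 are mutually consistent (residuals ≈ 0); Seismometer 3 is off by 36.0 km.

Seismometer 3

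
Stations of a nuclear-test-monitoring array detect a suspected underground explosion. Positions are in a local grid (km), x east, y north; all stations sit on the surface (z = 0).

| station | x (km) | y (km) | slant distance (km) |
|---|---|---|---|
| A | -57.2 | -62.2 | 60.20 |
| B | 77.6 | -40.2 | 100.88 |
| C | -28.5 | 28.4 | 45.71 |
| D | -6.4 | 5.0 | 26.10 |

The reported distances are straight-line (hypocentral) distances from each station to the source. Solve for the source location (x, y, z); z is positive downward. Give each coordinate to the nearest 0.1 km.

Each station gives a sphere (x−x_i)² + (y−y_i)² + z² = d_i² (stations at z=0).
Subtracting the A sphere from B and C: z² cancels, leaving linear equations in x and y:
269.6 x + 44.0 y = -6055.61
57.4 x + 181.2 y = -3987.23
Solving: x ≈ -19.899, y ≈ -15.701 km (keep extra digits for the depth step; rounded: -19.9, -15.7).
Then from the A sphere: z² = 60.20² − (x + 57.2)² − (y + 62.2)² with x = -19.899, y = -15.701, so z ≈ 8.398 ≈ 8.4 km.

(-19.9, -15.7, 8.4)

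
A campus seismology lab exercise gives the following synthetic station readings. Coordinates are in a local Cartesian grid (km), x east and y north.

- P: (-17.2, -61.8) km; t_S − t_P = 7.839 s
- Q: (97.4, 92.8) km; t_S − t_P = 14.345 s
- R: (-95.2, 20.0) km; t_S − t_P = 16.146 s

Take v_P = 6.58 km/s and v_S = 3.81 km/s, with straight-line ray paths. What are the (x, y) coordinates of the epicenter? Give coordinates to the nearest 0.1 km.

Distance from S−P lag: d = Δt · v_P v_S / (v_P − v_S) = Δt · (6.58·3.81)/(6.58−3.81) ≈ 9.0505·Δt.
So d_P = 70.95, d_Q = 129.83, d_R = 146.13 km.
Circle about each station: (x + 17.2)² + (y + 61.8)² = 70.95²; (x − 97.4)² + (y − 92.8)² = 129.83²; (x + 95.2)² + (y − 20.0)² = 146.13².
Subtracting pairs of circle equations eliminates x²+y² and gives linear equations (the radical axes):
229.2 x + 309.2 y = 2161.59
-156.0 x + 163.6 y = -10972.11
Solving the 2×2 system: x ≈ 43.7, y ≈ -25.4 km.

43.7 km east, -25.4 km north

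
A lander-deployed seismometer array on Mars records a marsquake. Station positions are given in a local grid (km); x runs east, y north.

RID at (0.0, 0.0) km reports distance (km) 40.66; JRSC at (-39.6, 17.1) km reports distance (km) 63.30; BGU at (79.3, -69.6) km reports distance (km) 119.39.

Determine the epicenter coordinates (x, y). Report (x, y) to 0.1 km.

Circle about each station: x² + y² = 40.66²; (x + 39.6)² + (y − 17.1)² = 63.30²; (x − 79.3)² + (y + 69.6)² = 119.39².
Subtracting pairs of circle equations eliminates x²+y² and gives linear equations (the radical axes):
-79.2 x + 34.2 y = -493.08
158.6 x − 139.2 y = -1468.09
Solving the 2×2 system: x ≈ 21.2, y ≈ 34.7 km.
Check against RID (with the unrounded x, y): √(x²+y²) = 40.70 ≈ 40.66 km. ✓

(21.2, 34.7)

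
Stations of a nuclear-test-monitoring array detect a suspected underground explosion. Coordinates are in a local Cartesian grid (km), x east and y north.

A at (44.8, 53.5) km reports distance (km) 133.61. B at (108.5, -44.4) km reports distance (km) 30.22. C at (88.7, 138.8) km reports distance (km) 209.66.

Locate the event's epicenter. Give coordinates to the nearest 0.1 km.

(93.8, -70.8)

Circle about each station: (x − 44.8)² + (y − 53.5)² = 133.61²; (x − 108.5)² + (y + 44.4)² = 30.22²; (x − 88.7)² + (y − 138.8)² = 209.66².
Subtracting the A equation from the B and C equations removes the quadratic terms:
127.4 x − 195.8 y = 25812.70
87.8 x + 170.6 y = -3841.84
Solving the 2×2 system: x ≈ 93.8, y ≈ -70.8 km.
Check against A (with the unrounded x, y): √((x − 44.8)²+(y − 53.5)²) = 133.61 ≈ 133.61 km. ✓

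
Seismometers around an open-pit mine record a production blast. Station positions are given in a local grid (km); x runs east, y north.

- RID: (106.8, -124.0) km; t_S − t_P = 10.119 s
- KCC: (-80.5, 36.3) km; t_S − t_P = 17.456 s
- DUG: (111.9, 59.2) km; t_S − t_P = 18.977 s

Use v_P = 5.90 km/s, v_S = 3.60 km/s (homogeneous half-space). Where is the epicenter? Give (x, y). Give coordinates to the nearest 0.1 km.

19.8 km east, -89.9 km north

Distance from S−P lag: d = Δt · v_P v_S / (v_P − v_S) = Δt · (5.90·3.60)/(5.90−3.60) ≈ 9.2348·Δt.
So d_RID = 93.45, d_KCC = 161.20, d_DUG = 175.25 km.
Circle about each station: (x − 106.8)² + (y + 124.0)² = 93.45²; (x + 80.5)² + (y − 36.3)² = 161.20²; (x − 111.9)² + (y − 59.2)² = 175.25².
Subtracting pairs of circle equations eliminates x²+y² and gives linear equations (the radical axes):
-374.6 x + 320.6 y = -36236.84
10.2 x + 366.4 y = -32735.65
Solving the 2×2 system: x ≈ 19.8, y ≈ -89.9 km.
Check against RID (with the unrounded x, y): √((x − 106.8)²+(y + 124.0)²) = 93.45 ≈ 93.45 km. ✓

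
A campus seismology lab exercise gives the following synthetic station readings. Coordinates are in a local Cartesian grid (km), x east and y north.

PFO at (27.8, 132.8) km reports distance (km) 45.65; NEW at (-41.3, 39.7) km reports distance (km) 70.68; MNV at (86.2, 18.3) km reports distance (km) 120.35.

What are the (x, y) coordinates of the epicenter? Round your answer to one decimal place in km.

Circle about each station: (x − 27.8)² + (y − 132.8)² = 45.65²; (x + 41.3)² + (y − 39.7)² = 70.68²; (x − 86.2)² + (y − 18.3)² = 120.35².
Subtracting pairs of circle equations eliminates x²+y² and gives linear equations (the radical axes):
-138.2 x − 186.2 y = -18038.64
116.8 x − 229.0 y = -23043.55
Solving the 2×2 system: x ≈ -3.0, y ≈ 99.1 km.

-3.0 km east, 99.1 km north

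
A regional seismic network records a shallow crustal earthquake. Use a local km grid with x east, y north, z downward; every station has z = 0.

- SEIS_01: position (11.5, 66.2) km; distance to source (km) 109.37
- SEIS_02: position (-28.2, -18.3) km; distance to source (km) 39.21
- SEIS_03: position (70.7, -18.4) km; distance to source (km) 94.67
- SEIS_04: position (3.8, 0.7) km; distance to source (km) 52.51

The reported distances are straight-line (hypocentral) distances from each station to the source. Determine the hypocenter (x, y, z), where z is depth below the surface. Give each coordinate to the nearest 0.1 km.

Each station gives a sphere (x−x_i)² + (y−y_i)² + z² = d_i² (stations at z=0).
Subtracting the SEIS_01 sphere from SEIS_02 and SEIS_03: z² cancels, leaving linear equations in x and y:
-79.4 x − 169.0 y = 7039.81
118.4 x − 169.2 y = 3821.75
Solving: x ≈ -16.304, y ≈ -33.996 km (keep extra digits for the depth step; rounded: -16.3, -34.0).
Then from the SEIS_01 sphere: z² = 109.37² − (x − 11.5)² − (y − 66.2)² with x = -16.304, y = -33.996, so z ≈ 33.904 ≈ 33.9 km.

(-16.3, -34.0, 33.9)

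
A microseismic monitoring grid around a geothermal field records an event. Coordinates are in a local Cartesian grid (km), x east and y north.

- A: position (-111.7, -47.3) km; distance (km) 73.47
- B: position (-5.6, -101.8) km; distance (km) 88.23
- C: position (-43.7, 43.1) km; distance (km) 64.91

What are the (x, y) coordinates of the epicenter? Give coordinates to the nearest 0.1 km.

-42.8 km east, -21.8 km north

Circle about each station: (x + 111.7)² + (y + 47.3)² = 73.47²; (x + 5.6)² + (y + 101.8)² = 88.23²; (x + 43.7)² + (y − 43.1)² = 64.91².
Subtracting the A equation from the B and C equations removes the quadratic terms:
212.2 x − 109.0 y = -6706.27
136.0 x + 180.8 y = -9762.35
Solving the 2×2 system: x ≈ -42.8, y ≈ -21.8 km.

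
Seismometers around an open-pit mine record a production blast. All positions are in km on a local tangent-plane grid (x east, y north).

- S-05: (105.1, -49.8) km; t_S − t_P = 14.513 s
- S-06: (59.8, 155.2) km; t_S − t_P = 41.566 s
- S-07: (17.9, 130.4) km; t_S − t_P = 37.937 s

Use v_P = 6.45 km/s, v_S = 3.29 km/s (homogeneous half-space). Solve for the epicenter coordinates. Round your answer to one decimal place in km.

Distance from S−P lag: d = Δt · v_P v_S / (v_P − v_S) = Δt · (6.45·3.29)/(6.45−3.29) ≈ 6.7153·Δt.
So d_S-05 = 97.46, d_S-06 = 279.13, d_S-07 = 254.76 km.
Circle about each station: (x − 105.1)² + (y + 49.8)² = 97.46²; (x − 59.8)² + (y − 155.2)² = 279.13²; (x − 17.9)² + (y − 130.4)² = 254.76².
Subtracting the S-05 equation from the S-06 and S-07 equations removes the quadratic terms:
-90.6 x + 410.0 y = -54278.08
-174.4 x + 360.4 y = -51605.69
Solving the 2×2 system: x ≈ 41.1, y ≈ -123.3 km.
Check against S-05 (with the unrounded x, y): √((x − 105.1)²+(y + 49.8)²) = 97.47 ≈ 97.46 km. ✓

x ≈ 41.1 km, y ≈ -123.3 km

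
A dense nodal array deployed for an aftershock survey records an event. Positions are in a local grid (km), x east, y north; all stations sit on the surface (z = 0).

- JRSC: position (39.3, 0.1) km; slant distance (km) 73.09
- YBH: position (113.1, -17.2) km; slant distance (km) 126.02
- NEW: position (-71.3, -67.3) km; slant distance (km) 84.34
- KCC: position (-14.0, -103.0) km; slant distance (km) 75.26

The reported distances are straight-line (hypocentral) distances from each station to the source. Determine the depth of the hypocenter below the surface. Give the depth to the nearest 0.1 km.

depth ≈ 42.4 km

Each station gives a sphere (x−x_i)² + (y−y_i)² + z² = d_i² (stations at z=0).
Subtracting the JRSC sphere from YBH and NEW: z² cancels, leaving linear equations in x and y:
147.6 x − 34.6 y = 1004.06
-221.2 x − 134.8 y = 6297.39
Solving: x ≈ -2.996, y ≈ -41.800 km (keep extra digits for the depth step; rounded: -3.0, -41.8).
Then from the JRSC sphere: z² = 73.09² − (x − 39.3)² − (y − 0.1)² with x = -2.996, y = -41.800, so z ≈ 42.398 ≈ 42.4 km.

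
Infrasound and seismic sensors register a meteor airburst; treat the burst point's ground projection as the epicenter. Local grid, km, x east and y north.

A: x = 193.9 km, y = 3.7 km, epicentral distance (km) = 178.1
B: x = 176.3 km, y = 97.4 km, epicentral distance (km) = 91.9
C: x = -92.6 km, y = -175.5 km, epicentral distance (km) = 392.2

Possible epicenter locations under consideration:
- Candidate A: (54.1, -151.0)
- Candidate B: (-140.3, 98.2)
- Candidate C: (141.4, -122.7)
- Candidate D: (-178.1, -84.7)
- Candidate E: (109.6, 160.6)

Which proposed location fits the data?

For each candidate, compare |candidate − station| to the reported distance:
Candidate A: residuals A 30.4, B 184.9, C 243.5 → max 243.5 km
Candidate B: residuals A 169.2, B 224.7, C 114.4 → max 224.7 km
Candidate C: residuals A 41.2, B 130.9, C 152.3 → max 152.3 km
Candidate D: residuals A 204.3, B 306.5, C 267.5 → max 306.5 km
Candidate E: residuals A 0.0, B 0.0, C 0.0 → max 0.0 km
Only Candidate E has all residuals ≈ 0.

Candidate E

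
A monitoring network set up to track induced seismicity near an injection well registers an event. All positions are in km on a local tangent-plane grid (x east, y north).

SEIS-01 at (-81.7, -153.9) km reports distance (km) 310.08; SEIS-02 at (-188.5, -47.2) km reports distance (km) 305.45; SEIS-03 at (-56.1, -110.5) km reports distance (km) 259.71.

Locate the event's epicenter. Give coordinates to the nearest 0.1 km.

Circle about each station: (x + 81.7)² + (y + 153.9)² = 310.08²; (x + 188.5)² + (y + 47.2)² = 305.45²; (x + 56.1)² + (y + 110.5)² = 259.71².
Subtracting the SEIS-01 equation from the SEIS-02 and SEIS-03 equations removes the quadratic terms:
-213.6 x + 213.4 y = 10249.89
51.2 x + 86.8 y = 13697.68
Solving the 2×2 system: x ≈ 69.0, y ≈ 117.1 km.

(69.0, 117.1)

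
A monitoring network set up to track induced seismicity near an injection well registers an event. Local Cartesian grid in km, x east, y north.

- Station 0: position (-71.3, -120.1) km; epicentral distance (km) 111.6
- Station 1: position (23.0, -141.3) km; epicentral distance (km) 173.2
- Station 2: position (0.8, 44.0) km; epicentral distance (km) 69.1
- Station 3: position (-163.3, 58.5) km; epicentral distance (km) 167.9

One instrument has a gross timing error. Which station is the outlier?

Station 1

Solve using three stations at a time. Using Station 0, Station 2, Station 3 (subtract circle equations pairwise → linear system) gives (x, y) ≈ (-16.5, -22.9).
Distances from that point to each station vs reported:
  Station 0: calculated 111.6 vs reported 111.6 → residual 0.0 km
  Station 1: calculated 124.8 vs reported 173.2 → residual 48.4 km
  Station 2: calculated 69.1 vs reported 69.1 → residual 0.0 km
  Station 3: calculated 167.9 vs reported 167.9 → residual 0.0 km
Station 0, Station 2, Station 3 are mutually consistent (residuals ≈ 0); Station 1 is off by 48.4 km.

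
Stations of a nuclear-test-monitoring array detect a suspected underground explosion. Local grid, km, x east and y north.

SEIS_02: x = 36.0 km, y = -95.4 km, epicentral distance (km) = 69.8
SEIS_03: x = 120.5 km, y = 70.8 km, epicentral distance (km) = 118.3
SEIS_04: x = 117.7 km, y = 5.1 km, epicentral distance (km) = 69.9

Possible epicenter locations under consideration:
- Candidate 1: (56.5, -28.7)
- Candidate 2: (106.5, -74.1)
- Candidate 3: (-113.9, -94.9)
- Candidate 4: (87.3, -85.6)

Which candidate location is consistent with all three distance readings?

For each candidate, compare |candidate − station| to the reported distance:
Candidate 1: residuals SEIS_02 0.0, SEIS_03 0.0, SEIS_04 0.0 → max 0.0 km
Candidate 2: residuals SEIS_02 3.8, SEIS_03 27.3, SEIS_04 10.1 → max 27.3 km
Candidate 3: residuals SEIS_02 80.1, SEIS_03 168.8, SEIS_04 182.4 → max 182.4 km
Candidate 4: residuals SEIS_02 17.6, SEIS_03 41.6, SEIS_04 25.8 → max 41.6 km
Only Candidate 1 has all residuals ≈ 0.

Candidate 1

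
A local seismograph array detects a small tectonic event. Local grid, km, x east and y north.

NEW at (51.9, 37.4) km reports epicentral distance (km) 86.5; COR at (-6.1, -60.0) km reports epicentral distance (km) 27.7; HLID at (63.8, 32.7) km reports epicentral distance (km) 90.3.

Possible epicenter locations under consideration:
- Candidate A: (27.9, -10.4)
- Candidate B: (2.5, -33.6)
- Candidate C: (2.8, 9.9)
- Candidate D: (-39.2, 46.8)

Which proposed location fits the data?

For each candidate, compare |candidate − station| to the reported distance:
Candidate A: residuals NEW 33.0, COR 32.4, HLID 34.2 → max 34.2 km
Candidate B: residuals NEW 0.0, COR 0.1, HLID 0.0 → max 0.1 km
Candidate C: residuals NEW 30.2, COR 42.8, HLID 25.2 → max 42.8 km
Candidate D: residuals NEW 5.1, COR 84.1, HLID 13.7 → max 84.1 km
Only Candidate B has all residuals ≈ 0.

Candidate B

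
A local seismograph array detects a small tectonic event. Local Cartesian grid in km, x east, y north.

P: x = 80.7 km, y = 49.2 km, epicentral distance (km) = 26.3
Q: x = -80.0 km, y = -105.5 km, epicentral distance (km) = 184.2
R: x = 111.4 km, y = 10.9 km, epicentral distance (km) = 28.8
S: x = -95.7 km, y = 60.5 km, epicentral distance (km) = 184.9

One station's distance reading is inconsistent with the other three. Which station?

Q

Solve using three stations at a time. Using P, R, S (subtract circle equations pairwise → linear system) gives (x, y) ≈ (85.4, 23.3).
Distances from that point to each station vs reported:
  P: calculated 26.3 vs reported 26.3 → residual 0.0 km
  Q: calculated 209.7 vs reported 184.2 → residual 25.5 km
  R: calculated 28.8 vs reported 28.8 → residual 0.0 km
  S: calculated 184.9 vs reported 184.9 → residual 0.0 km
P, R, S are mutually consistent (residuals ≈ 0); Q is off by 25.5 km.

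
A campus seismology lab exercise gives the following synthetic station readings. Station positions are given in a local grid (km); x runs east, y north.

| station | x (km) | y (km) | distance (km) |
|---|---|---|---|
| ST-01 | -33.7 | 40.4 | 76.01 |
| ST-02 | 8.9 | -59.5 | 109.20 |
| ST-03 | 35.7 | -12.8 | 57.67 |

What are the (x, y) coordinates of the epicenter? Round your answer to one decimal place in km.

x ≈ 42.2 km, y ≈ 44.5 km

Circle about each station: (x + 33.7)² + (y − 40.4)² = 76.01²; (x − 8.9)² + (y + 59.5)² = 109.20²; (x − 35.7)² + (y + 12.8)² = 57.67².
Subtracting the ST-01 equation from the ST-02 and ST-03 equations removes the quadratic terms:
85.2 x − 199.8 y = -5295.51
138.8 x − 106.4 y = 1122.17
Solving the 2×2 system: x ≈ 42.2, y ≈ 44.5 km.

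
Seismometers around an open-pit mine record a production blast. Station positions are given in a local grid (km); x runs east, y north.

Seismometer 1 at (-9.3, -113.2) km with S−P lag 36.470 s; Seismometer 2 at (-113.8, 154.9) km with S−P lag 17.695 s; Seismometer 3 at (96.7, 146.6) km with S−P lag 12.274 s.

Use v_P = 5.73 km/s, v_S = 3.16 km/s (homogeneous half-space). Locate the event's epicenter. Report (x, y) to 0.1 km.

x ≈ 10.3 km, y ≈ 143.0 km

Distance from S−P lag: d = Δt · v_P v_S / (v_P − v_S) = Δt · (5.73·3.16)/(5.73−3.16) ≈ 7.0454·Δt.
So d_Seismometer 1 = 256.95, d_Seismometer 2 = 124.67, d_Seismometer 3 = 86.48 km.
Circle about each station: (x + 9.3)² + (y + 113.2)² = 256.95²; (x + 113.8)² + (y − 154.9)² = 124.67²; (x − 96.7)² + (y − 146.6)² = 86.48².
Subtracting the Seismometer 1 equation from the Seismometer 2 and Seismometer 3 equations removes the quadratic terms:
-209.0 x + 536.2 y = 74524.41
212.0 x + 519.6 y = 76486.23
Solving the 2×2 system: x ≈ 10.3, y ≈ 143.0 km.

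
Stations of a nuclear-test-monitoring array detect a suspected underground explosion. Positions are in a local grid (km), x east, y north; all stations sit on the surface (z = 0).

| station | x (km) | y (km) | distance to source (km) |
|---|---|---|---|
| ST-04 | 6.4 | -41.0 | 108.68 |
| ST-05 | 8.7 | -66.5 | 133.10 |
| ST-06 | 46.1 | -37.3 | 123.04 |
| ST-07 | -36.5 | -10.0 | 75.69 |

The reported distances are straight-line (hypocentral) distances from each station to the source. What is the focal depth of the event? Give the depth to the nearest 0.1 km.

Each station gives a sphere (x−x_i)² + (y−y_i)² + z² = d_i² (stations at z=0).
Subtracting the ST-04 sphere from ST-05 and ST-06: z² cancels, leaving linear equations in x and y:
4.6 x − 51.0 y = -3128.29
79.4 x + 7.4 y = -1532.96
Solving: x ≈ -24.815, y ≈ 59.101 km (keep extra digits for the depth step; rounded: -24.8, 59.1).
Then from the ST-04 sphere: z² = 108.68² − (x − 6.4)² − (y + 41.0)² with x = -24.815, y = 59.101, so z ≈ 28.579 ≈ 28.6 km.

z ≈ 28.6 km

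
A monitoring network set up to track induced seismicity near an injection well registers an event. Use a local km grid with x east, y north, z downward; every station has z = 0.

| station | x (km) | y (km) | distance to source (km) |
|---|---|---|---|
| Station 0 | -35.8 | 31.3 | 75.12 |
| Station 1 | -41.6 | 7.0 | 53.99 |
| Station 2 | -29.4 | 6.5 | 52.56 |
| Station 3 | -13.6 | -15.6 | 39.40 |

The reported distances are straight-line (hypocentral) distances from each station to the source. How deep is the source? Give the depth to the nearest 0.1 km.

Each station gives a sphere (x−x_i)² + (y−y_i)² + z² = d_i² (stations at z=0).
Subtracting the Station 0 sphere from Station 1 and Station 2: z² cancels, leaving linear equations in x and y:
-11.6 x − 48.6 y = 2246.32
12.8 x − 49.6 y = 1525.74
Solving: x ≈ -31.122, y ≈ -38.792 km (keep extra digits for the depth step; rounded: -31.1, -38.8).
Then from the Station 0 sphere: z² = 75.12² − (x + 35.8)² − (y − 31.3)² with x = -31.122, y = -38.792, so z ≈ 26.613 ≈ 26.6 km.

depth ≈ 26.6 km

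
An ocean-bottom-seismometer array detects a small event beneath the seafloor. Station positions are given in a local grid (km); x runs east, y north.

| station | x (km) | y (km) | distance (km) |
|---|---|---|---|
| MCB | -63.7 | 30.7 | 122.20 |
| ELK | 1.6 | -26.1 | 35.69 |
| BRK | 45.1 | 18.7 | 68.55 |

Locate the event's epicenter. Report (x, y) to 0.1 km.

29.7 km east, -48.1 km north

Circle about each station: (x + 63.7)² + (y − 30.7)² = 122.20²; (x − 1.6)² + (y + 26.1)² = 35.69²; (x − 45.1)² + (y − 18.7)² = 68.55².
Subtracting pairs of circle equations eliminates x²+y² and gives linear equations (the radical axes):
130.6 x − 113.6 y = 9342.65
217.6 x − 24.0 y = 7617.26
Solving the 2×2 system: x ≈ 29.7, y ≈ -48.1 km.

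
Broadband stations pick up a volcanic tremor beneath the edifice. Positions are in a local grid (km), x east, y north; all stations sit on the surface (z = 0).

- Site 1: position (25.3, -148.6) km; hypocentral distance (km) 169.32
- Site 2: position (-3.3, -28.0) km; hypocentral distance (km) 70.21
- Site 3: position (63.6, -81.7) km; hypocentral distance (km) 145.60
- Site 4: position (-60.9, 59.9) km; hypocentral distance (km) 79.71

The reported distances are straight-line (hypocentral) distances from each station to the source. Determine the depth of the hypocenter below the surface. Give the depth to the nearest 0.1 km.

45.8 km

Each station gives a sphere (x−x_i)² + (y−y_i)² + z² = d_i² (stations at z=0).
Subtracting the Site 1 sphere from Site 2 and Site 3: z² cancels, leaving linear equations in x and y:
-57.2 x + 241.2 y = 1812.66
76.6 x + 133.8 y = -4532.30
Solving: x ≈ -51.120, y ≈ -4.608 km (keep extra digits for the depth step; rounded: -51.1, -4.6).
Then from the Site 1 sphere: z² = 169.32² − (x − 25.3)² − (y + 148.6)² with x = -51.120, y = -4.608, so z ≈ 45.777 ≈ 45.8 km.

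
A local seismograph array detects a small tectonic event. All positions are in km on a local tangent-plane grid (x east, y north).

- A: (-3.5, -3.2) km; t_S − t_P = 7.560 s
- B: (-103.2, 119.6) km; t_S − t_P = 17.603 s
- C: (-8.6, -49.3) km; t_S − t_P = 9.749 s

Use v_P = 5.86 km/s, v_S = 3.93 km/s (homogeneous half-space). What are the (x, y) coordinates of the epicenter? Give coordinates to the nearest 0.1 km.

(83.0, 22.4)

Distance from S−P lag: d = Δt · v_P v_S / (v_P − v_S) = Δt · (5.86·3.93)/(5.86−3.93) ≈ 11.9325·Δt.
So d_A = 90.21, d_B = 210.05, d_C = 116.33 km.
Circle about each station: (x + 3.5)² + (y + 3.2)² = 90.21²; (x + 103.2)² + (y − 119.6)² = 210.05²; (x + 8.6)² + (y + 49.3)² = 116.33².
Subtracting the A equation from the B and C equations removes the quadratic terms:
-199.4 x + 245.6 y = -11051.25
-10.2 x − 92.2 y = -2912.86
Solving the 2×2 system: x ≈ 83.0, y ≈ 22.4 km.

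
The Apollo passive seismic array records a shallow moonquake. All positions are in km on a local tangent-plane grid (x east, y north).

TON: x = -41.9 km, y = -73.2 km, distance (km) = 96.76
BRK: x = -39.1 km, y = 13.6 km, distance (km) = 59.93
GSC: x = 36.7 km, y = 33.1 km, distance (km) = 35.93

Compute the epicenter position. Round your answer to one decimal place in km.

Circle about each station: (x + 41.9)² + (y + 73.2)² = 96.76²; (x + 39.1)² + (y − 13.6)² = 59.93²; (x − 36.7)² + (y − 33.1)² = 35.93².
Subtracting pairs of circle equations eliminates x²+y² and gives linear equations (the radical axes):
5.6 x + 173.6 y = 370.81
157.2 x + 212.6 y = 3400.18
Solving the 2×2 system: x ≈ 19.6, y ≈ 1.5 km.

x ≈ 19.6 km, y ≈ 1.5 km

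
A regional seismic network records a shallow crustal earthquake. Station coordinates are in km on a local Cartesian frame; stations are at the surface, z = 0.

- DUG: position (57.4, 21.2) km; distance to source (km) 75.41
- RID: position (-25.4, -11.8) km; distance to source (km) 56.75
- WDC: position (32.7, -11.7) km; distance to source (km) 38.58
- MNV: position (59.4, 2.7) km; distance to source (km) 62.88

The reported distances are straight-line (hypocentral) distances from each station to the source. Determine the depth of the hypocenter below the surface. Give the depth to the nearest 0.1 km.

z ≈ 23.1 km

Each station gives a sphere (x−x_i)² + (y−y_i)² + z² = d_i² (stations at z=0).
Subtracting the DUG sphere from RID and WDC: z² cancels, leaving linear equations in x and y:
-165.6 x − 66.0 y = -493.69
-49.4 x − 65.8 y = 1660.23
Solving: x ≈ 18.604, y ≈ -39.198 km (keep extra digits for the depth step; rounded: 18.6, -39.2).
Then from the DUG sphere: z² = 75.41² − (x − 57.4)² − (y − 21.2)² with x = 18.604, y = -39.198, so z ≈ 23.100 ≈ 23.1 km.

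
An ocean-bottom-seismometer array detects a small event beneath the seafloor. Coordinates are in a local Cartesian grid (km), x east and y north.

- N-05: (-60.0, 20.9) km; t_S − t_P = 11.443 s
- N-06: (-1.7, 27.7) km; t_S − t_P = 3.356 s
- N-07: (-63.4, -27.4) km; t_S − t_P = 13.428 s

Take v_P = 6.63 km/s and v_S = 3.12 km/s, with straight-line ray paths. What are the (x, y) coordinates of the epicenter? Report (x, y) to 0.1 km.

Distance from S−P lag: d = Δt · v_P v_S / (v_P − v_S) = Δt · (6.63·3.12)/(6.63−3.12) ≈ 5.8933·Δt.
So d_N-05 = 67.44, d_N-06 = 19.78, d_N-07 = 79.14 km.
Circle about each station: (x + 60.0)² + (y − 20.9)² = 67.44²; (x + 1.7)² + (y − 27.7)² = 19.78²; (x + 63.4)² + (y + 27.4)² = 79.14².
Subtracting pairs of circle equations eliminates x²+y² and gives linear equations (the radical axes):
116.6 x + 13.6 y = 890.28
-6.8 x − 96.6 y = -981.48
Solving the 2×2 system: x ≈ 6.5, y ≈ 9.7 km.

6.5 km east, 9.7 km north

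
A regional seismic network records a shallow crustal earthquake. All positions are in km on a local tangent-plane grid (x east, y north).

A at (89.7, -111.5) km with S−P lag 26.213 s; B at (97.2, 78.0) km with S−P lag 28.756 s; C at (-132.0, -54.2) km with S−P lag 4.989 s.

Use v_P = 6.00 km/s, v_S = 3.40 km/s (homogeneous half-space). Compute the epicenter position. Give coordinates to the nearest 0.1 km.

Distance from S−P lag: d = Δt · v_P v_S / (v_P − v_S) = Δt · (6.00·3.40)/(6.00−3.40) ≈ 7.8462·Δt.
So d_A = 205.67, d_B = 225.62, d_C = 39.14 km.
Circle about each station: (x − 89.7)² + (y + 111.5)² = 205.67²; (x − 97.2)² + (y − 78.0)² = 225.62²; (x + 132.0)² + (y + 54.2)² = 39.14².
Subtracting the A equation from the B and C equations removes the quadratic terms:
15.0 x + 379.0 y = -13550.74
-443.4 x + 114.6 y = 40651.51
Solving the 2×2 system: x ≈ -99.9, y ≈ -31.8 km.
Check against A (with the unrounded x, y): √((x − 89.7)²+(y + 111.5)²) = 205.67 ≈ 205.67 km. ✓

-99.9 km east, -31.8 km north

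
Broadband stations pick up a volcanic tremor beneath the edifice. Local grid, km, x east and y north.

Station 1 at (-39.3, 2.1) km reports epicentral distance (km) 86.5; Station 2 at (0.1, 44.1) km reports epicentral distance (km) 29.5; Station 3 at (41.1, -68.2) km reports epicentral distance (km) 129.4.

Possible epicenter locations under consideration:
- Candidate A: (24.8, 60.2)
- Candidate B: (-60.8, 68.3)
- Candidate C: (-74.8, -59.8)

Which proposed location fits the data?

Candidate A

For each candidate, compare |candidate − station| to the reported distance:
Candidate A: residuals Station 1 0.0, Station 2 0.0, Station 3 0.0 → max 0.0 km
Candidate B: residuals Station 1 16.9, Station 2 36.0, Station 3 40.9 → max 40.9 km
Candidate C: residuals Station 1 15.1, Station 2 98.6, Station 3 13.2 → max 98.6 km
Only Candidate A has all residuals ≈ 0.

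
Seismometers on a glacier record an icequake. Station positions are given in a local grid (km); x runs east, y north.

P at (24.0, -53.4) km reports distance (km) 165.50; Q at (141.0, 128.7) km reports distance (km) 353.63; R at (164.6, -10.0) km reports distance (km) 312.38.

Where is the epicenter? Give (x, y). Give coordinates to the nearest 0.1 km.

Circle about each station: (x − 24.0)² + (y + 53.4)² = 165.50²; (x − 141.0)² + (y − 128.7)² = 353.63²; (x − 164.6)² + (y + 10.0)² = 312.38².
Subtracting the P equation from the Q and R equations removes the quadratic terms:
234.0 x + 364.2 y = -64646.80
281.2 x + 86.8 y = -46425.41
Solving the 2×2 system: x ≈ -137.6, y ≈ -89.1 km.

-137.6 km east, -89.1 km north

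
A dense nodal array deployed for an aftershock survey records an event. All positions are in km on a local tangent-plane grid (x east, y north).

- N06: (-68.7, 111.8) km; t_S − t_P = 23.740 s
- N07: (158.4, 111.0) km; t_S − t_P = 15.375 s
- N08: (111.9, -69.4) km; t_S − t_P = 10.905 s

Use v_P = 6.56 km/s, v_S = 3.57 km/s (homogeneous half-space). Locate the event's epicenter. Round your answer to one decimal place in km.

(88.7, 12.8)

Distance from S−P lag: d = Δt · v_P v_S / (v_P − v_S) = Δt · (6.56·3.57)/(6.56−3.57) ≈ 7.8325·Δt.
So d_N06 = 185.94, d_N07 = 120.42, d_N08 = 85.41 km.
Circle about each station: (x + 68.7)² + (y − 111.8)² = 185.94²; (x − 158.4)² + (y − 111.0)² = 120.42²; (x − 111.9)² + (y + 69.4)² = 85.41².
Subtracting pairs of circle equations eliminates x²+y² and gives linear equations (the radical axes):
454.2 x − 1.6 y = 40265.34
361.2 x − 362.4 y = 27397.86
Solving the 2×2 system: x ≈ 88.7, y ≈ 12.8 km.
Check against N06 (with the unrounded x, y): √((x + 68.7)²+(y − 111.8)²) = 185.94 ≈ 185.94 km. ✓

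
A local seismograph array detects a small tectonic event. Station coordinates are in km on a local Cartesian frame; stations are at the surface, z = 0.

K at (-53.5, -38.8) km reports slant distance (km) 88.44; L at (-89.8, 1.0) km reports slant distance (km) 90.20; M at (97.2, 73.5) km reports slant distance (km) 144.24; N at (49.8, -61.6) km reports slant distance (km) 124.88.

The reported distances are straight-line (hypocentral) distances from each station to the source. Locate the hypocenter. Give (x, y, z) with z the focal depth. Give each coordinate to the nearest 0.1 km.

Each station gives a sphere (x−x_i)² + (y−y_i)² + z² = d_i² (stations at z=0).
Subtracting the K sphere from L and M: z² cancels, leaving linear equations in x and y:
-72.6 x + 79.6 y = 3382.94
301.4 x + 224.6 y = -2501.14
Solving: x ≈ -23.796, y ≈ 20.796 km (keep extra digits for the depth step; rounded: -23.8, 20.8).
Then from the K sphere: z² = 88.44² − (x + 53.5)² − (y + 38.8)² with x = -23.796, y = 20.796, so z ≈ 58.203 ≈ 58.2 km.

x ≈ -23.8 km, y ≈ 20.8 km, depth ≈ 58.2 km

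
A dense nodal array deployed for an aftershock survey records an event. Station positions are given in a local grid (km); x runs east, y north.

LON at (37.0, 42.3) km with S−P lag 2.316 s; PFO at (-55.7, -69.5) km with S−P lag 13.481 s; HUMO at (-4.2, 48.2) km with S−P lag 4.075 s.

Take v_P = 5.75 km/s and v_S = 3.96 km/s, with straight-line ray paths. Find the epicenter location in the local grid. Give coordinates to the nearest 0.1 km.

x ≈ 42.2 km, y ≈ 71.3 km

Distance from S−P lag: d = Δt · v_P v_S / (v_P − v_S) = Δt · (5.75·3.96)/(5.75−3.96) ≈ 12.7207·Δt.
So d_LON = 29.46, d_PFO = 171.49, d_HUMO = 51.84 km.
Circle about each station: (x − 37.0)² + (y − 42.3)² = 29.46²; (x + 55.7)² + (y + 69.5)² = 171.49²; (x + 4.2)² + (y − 48.2)² = 51.84².
Subtracting pairs of circle equations eliminates x²+y² and gives linear equations (the radical axes):
-185.4 x − 223.6 y = -23766.48
-82.4 x + 11.8 y = -2636.90
Solving the 2×2 system: x ≈ 42.2, y ≈ 71.3 km.
Check against LON (with the unrounded x, y): √((x − 37.0)²+(y − 42.3)²) = 29.46 ≈ 29.46 km. ✓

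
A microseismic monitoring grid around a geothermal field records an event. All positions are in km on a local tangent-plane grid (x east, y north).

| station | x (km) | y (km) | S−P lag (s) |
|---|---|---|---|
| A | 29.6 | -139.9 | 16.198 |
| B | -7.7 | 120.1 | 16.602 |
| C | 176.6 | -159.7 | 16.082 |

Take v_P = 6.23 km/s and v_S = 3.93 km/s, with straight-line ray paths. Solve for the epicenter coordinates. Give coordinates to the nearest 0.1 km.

125.2 km east, 3.6 km north

Distance from S−P lag: d = Δt · v_P v_S / (v_P − v_S) = Δt · (6.23·3.93)/(6.23−3.93) ≈ 10.6452·Δt.
So d_A = 172.43, d_B = 176.73, d_C = 171.20 km.
Circle about each station: (x − 29.6)² + (y + 139.9)² = 172.43²; (x + 7.7)² + (y − 120.1)² = 176.73²; (x − 176.6)² + (y + 159.7)² = 171.20².
Subtracting pairs of circle equations eliminates x²+y² and gives linear equations (the radical axes):
-74.6 x + 520.0 y = -7466.26
294.0 x − 39.6 y = 36666.14
Solving the 2×2 system: x ≈ 125.2, y ≈ 3.6 km.
Check against A (with the unrounded x, y): √((x − 29.6)²+(y + 139.9)²) = 172.43 ≈ 172.43 km. ✓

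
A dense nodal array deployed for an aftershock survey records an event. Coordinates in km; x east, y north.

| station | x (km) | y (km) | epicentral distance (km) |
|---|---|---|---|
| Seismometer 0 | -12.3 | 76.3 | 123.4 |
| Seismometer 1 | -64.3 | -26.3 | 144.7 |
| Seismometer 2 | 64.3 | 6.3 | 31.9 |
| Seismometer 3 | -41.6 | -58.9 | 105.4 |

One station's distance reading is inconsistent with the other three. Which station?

Seismometer 1

Solve using three stations at a time. Using Seismometer 0, Seismometer 2, Seismometer 3 (subtract circle equations pairwise → linear system) gives (x, y) ≈ (58.2, -25.0).
Distances from that point to each station vs reported:
  Seismometer 0: calculated 123.4 vs reported 123.4 → residual 0.0 km
  Seismometer 1: calculated 122.5 vs reported 144.7 → residual 22.2 km
  Seismometer 2: calculated 31.9 vs reported 31.9 → residual 0.0 km
  Seismometer 3: calculated 105.4 vs reported 105.4 → residual 0.0 km
Seismometer 0, Seismometer 2, Seismometer 3 are mutually consistent (residuals ≈ 0); Seismometer 1 is off by 22.2 km.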